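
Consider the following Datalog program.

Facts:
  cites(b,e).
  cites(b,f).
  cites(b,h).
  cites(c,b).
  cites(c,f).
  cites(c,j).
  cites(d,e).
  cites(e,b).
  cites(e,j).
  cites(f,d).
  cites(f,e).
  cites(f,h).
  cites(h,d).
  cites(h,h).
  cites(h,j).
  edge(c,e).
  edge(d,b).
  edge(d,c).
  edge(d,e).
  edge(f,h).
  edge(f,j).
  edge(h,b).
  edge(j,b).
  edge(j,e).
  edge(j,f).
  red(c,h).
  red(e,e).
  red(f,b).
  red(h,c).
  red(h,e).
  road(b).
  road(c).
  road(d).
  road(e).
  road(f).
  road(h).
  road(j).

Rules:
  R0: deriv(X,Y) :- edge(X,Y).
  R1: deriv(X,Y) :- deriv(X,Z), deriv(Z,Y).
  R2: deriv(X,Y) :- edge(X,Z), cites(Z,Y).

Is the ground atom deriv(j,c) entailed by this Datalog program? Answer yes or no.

yes

round 1: derive deriv(c,e) via R0 from edge(c,e)
round 1: derive deriv(d,b) via R0 from edge(d,b)
round 1: derive deriv(d,c) via R0 from edge(d,c)
round 1: derive deriv(d,e) via R0 from edge(d,e)
round 1: derive deriv(f,h) via R0 from edge(f,h)
round 1: derive deriv(f,j) via R0 from edge(f,j)
round 1: derive deriv(h,b) via R0 from edge(h,b)
round 1: derive deriv(j,b) via R0 from edge(j,b)
round 1: derive deriv(j,e) via R0 from edge(j,e)
round 1: derive deriv(j,f) via R0 from edge(j,f)
round 1: derive deriv(c,b) via R2 from edge(c,e), cites(e,b)
round 1: derive deriv(c,j) via R2 from edge(c,e), cites(e,j)
round 1: derive deriv(d,f) via R2 from edge(d,b), cites(b,f)
round 1: derive deriv(d,h) via R2 from edge(d,b), cites(b,h)
round 1: derive deriv(d,j) via R2 from edge(d,c), cites(c,j)
round 1: derive deriv(f,d) via R2 from edge(f,h), cites(h,d)
round 1: derive deriv(h,e) via R2 from edge(h,b), cites(b,e)
round 1: derive deriv(h,f) via R2 from edge(h,b), cites(b,f)
round 1: derive deriv(h,h) via R2 from edge(h,b), cites(b,h)
round 1: derive deriv(j,d) via R2 from edge(j,f), cites(f,d)
round 1: derive deriv(j,h) via R2 from edge(j,b), cites(b,h)
round 1: derive deriv(j,j) via R2 from edge(j,e), cites(e,j)
round 2: derive deriv(c,d) via R1 from deriv(c,j), deriv(j,d)
round 2: derive deriv(c,f) via R1 from deriv(c,j), deriv(j,f)
round 2: derive deriv(c,h) via R1 from deriv(c,j), deriv(j,h)
round 2: derive deriv(d,d) via R1 from deriv(d,f), deriv(f,d)
round 2: derive deriv(f,b) via R1 from deriv(f,d), deriv(d,b)
round 2: derive deriv(f,c) via R1 from deriv(f,d), deriv(d,c)
round 2: derive deriv(f,e) via R1 from deriv(f,d), deriv(d,e)
round 2: derive deriv(f,f) via R1 from deriv(f,d), deriv(d,f)
round 2: derive deriv(h,d) via R1 from deriv(h,f), deriv(f,d)
round 2: derive deriv(h,j) via R1 from deriv(h,f), deriv(f,j)
round 2: derive deriv(j,c) via R1 from deriv(j,d), deriv(d,c)
round 3: derive deriv(c,c) via R1 from deriv(c,d), deriv(d,c)
round 3: derive deriv(h,c) via R1 from deriv(h,d), deriv(d,c)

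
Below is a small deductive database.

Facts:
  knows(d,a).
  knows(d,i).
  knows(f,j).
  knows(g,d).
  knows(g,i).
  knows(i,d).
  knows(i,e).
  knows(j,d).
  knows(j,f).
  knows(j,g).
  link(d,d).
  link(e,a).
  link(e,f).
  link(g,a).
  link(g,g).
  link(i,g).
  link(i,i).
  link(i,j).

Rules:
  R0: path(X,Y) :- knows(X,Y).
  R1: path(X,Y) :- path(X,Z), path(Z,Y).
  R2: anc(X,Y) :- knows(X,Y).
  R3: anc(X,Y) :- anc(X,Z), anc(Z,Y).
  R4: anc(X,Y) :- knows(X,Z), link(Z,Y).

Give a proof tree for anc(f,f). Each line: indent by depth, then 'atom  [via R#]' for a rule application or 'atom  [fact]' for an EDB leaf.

round 1: derive anc(d,a) via R2 from knows(d,a)
round 1: derive anc(d,i) via R2 from knows(d,i)
round 1: derive anc(f,j) via R2 from knows(f,j)
round 1: derive anc(g,d) via R2 from knows(g,d)
round 1: derive anc(g,i) via R2 from knows(g,i)
round 1: derive anc(i,d) via R2 from knows(i,d)
round 1: derive anc(i,e) via R2 from knows(i,e)
round 1: derive anc(j,d) via R2 from knows(j,d)
round 1: derive anc(j,f) via R2 from knows(j,f)
round 1: derive anc(j,g) via R2 from knows(j,g)
round 1: derive anc(d,g) via R4 from knows(d,i), link(i,g)
round 1: derive anc(d,j) via R4 from knows(d,i), link(i,j)
round 1: derive anc(g,g) via R4 from knows(g,i), link(i,g)
round 1: derive anc(g,j) via R4 from knows(g,i), link(i,j)
round 1: derive anc(i,a) via R4 from knows(i,e), link(e,a)
round 1: derive anc(i,f) via R4 from knows(i,e), link(e,f)
round 1: derive anc(j,a) via R4 from knows(j,g), link(g,a)
round 2: derive anc(d,d) via R3 from anc(d,g), anc(g,d)
round 2: derive anc(d,e) via R3 from anc(d,i), anc(i,e)
round 2: derive anc(d,f) via R3 from anc(d,i), anc(i,f)
round 2: derive anc(f,a) via R3 from anc(f,j), anc(j,a)
round 2: derive anc(f,d) via R3 from anc(f,j), anc(j,d)
round 2: derive anc(f,f) via R3 from anc(f,j), anc(j,f)
round 2: derive anc(f,g) via R3 from anc(f,j), anc(j,g)
round 2: derive anc(g,a) via R3 from anc(g,d), anc(d,a)
round 2: derive anc(g,e) via R3 from anc(g,i), anc(i,e)
round 2: derive anc(g,f) via R3 from anc(g,i), anc(i,f)
round 2: derive anc(i,g) via R3 from anc(i,d), anc(d,g)
round 2: derive anc(i,i) via R3 from anc(i,d), anc(d,i)
round 2: derive anc(i,j) via R3 from anc(i,d), anc(d,j)
round 2: derive anc(j,i) via R3 from anc(j,d), anc(d,i)
round 2: derive anc(j,j) via R3 from anc(j,d), anc(d,j)
round 3: derive anc(f,e) via R3 from anc(f,d), anc(d,e)
round 3: derive anc(f,i) via R3 from anc(f,d), anc(d,i)
round 3: derive anc(j,e) via R3 from anc(j,d), anc(d,e)

anc(f,f)  [via R3]
  anc(f,j)  [via R2]
    knows(f,j)  [fact]
  anc(j,f)  [via R2]
    knows(j,f)  [fact]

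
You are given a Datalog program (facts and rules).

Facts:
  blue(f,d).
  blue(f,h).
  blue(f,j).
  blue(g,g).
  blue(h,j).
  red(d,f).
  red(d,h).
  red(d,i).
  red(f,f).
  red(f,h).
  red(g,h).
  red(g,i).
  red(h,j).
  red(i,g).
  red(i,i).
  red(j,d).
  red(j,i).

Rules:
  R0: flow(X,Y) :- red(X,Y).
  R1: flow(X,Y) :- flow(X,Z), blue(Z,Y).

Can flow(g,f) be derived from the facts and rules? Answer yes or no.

round 1: derive flow(d,f) via R0 from red(d,f)
round 1: derive flow(d,h) via R0 from red(d,h)
round 1: derive flow(d,i) via R0 from red(d,i)
round 1: derive flow(f,f) via R0 from red(f,f)
round 1: derive flow(f,h) via R0 from red(f,h)
round 1: derive flow(g,h) via R0 from red(g,h)
round 1: derive flow(g,i) via R0 from red(g,i)
round 1: derive flow(h,j) via R0 from red(h,j)
round 1: derive flow(i,g) via R0 from red(i,g)
round 1: derive flow(i,i) via R0 from red(i,i)
round 1: derive flow(j,d) via R0 from red(j,d)
round 1: derive flow(j,i) via R0 from red(j,i)
round 2: derive flow(d,d) via R1 from flow(d,f), blue(f,d)
round 2: derive flow(d,j) via R1 from flow(d,f), blue(f,j)
round 2: derive flow(f,d) via R1 from flow(f,f), blue(f,d)
round 2: derive flow(f,j) via R1 from flow(f,f), blue(f,j)
round 2: derive flow(g,j) via R1 from flow(g,h), blue(h,j)

no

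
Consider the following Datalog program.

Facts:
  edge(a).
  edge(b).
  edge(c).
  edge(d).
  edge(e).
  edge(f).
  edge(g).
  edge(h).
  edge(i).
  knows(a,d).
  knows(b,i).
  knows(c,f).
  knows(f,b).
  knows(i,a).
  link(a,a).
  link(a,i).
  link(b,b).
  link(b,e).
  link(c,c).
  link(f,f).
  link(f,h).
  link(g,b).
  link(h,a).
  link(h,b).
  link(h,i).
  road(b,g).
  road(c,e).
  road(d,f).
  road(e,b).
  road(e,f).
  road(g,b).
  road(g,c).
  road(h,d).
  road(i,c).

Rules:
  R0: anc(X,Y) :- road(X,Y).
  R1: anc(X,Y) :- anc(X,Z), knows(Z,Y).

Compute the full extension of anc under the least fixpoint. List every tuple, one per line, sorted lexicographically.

round 1: derive anc(b,g) via R0 from road(b,g)
round 1: derive anc(c,e) via R0 from road(c,e)
round 1: derive anc(d,f) via R0 from road(d,f)
round 1: derive anc(e,b) via R0 from road(e,b)
round 1: derive anc(e,f) via R0 from road(e,f)
round 1: derive anc(g,b) via R0 from road(g,b)
round 1: derive anc(g,c) via R0 from road(g,c)
round 1: derive anc(h,d) via R0 from road(h,d)
round 1: derive anc(i,c) via R0 from road(i,c)
round 2: derive anc(d,b) via R1 from anc(d,f), knows(f,b)
round 2: derive anc(e,i) via R1 from anc(e,b), knows(b,i)
round 2: derive anc(g,f) via R1 from anc(g,c), knows(c,f)
round 2: derive anc(g,i) via R1 from anc(g,b), knows(b,i)
round 2: derive anc(i,f) via R1 from anc(i,c), knows(c,f)
round 3: derive anc(d,i) via R1 from anc(d,b), knows(b,i)
round 3: derive anc(e,a) via R1 from anc(e,i), knows(i,a)
round 3: derive anc(g,a) via R1 from anc(g,i), knows(i,a)
round 3: derive anc(i,b) via R1 from anc(i,f), knows(f,b)
round 4: derive anc(d,a) via R1 from anc(d,i), knows(i,a)
round 4: derive anc(e,d) via R1 from anc(e,a), knows(a,d)
round 4: derive anc(g,d) via R1 from anc(g,a), knows(a,d)
round 4: derive anc(i,i) via R1 from anc(i,b), knows(b,i)
round 5: derive anc(d,d) via R1 from anc(d,a), knows(a,d)
round 5: derive anc(i,a) via R1 from anc(i,i), knows(i,a)
round 6: derive anc(i,d) via R1 from anc(i,a), knows(a,d)

anc(b,g)
anc(c,e)
anc(d,a)
anc(d,b)
anc(d,d)
anc(d,f)
anc(d,i)
anc(e,a)
anc(e,b)
anc(e,d)
anc(e,f)
anc(e,i)
anc(g,a)
anc(g,b)
anc(g,c)
anc(g,d)
anc(g,f)
anc(g,i)
anc(h,d)
anc(i,a)
anc(i,b)
anc(i,c)
anc(i,d)
anc(i,f)
anc(i,i)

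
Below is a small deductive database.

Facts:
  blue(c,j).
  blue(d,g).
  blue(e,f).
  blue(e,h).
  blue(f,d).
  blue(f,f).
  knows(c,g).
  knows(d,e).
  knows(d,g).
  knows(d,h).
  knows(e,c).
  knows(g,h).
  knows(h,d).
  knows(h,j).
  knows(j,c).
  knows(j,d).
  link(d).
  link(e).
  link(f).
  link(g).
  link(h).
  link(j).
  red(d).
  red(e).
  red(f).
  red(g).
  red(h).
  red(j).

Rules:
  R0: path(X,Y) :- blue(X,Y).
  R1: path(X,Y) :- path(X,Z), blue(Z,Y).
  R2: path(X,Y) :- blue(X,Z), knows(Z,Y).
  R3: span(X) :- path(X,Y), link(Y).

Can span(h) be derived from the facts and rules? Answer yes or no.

round 1: derive path(c,j) via R0 from blue(c,j)
round 1: derive path(d,g) via R0 from blue(d,g)
round 1: derive path(e,f) via R0 from blue(e,f)
round 1: derive path(e,h) via R0 from blue(e,h)
round 1: derive path(f,d) via R0 from blue(f,d)
round 1: derive path(f,f) via R0 from blue(f,f)
round 1: derive path(c,c) via R2 from blue(c,j), knows(j,c)
round 1: derive path(c,d) via R2 from blue(c,j), knows(j,d)
round 1: derive path(d,h) via R2 from blue(d,g), knows(g,h)
round 1: derive path(e,d) via R2 from blue(e,h), knows(h,d)
round 1: derive path(e,j) via R2 from blue(e,h), knows(h,j)
round 1: derive path(f,e) via R2 from blue(f,d), knows(d,e)
round 1: derive path(f,g) via R2 from blue(f,d), knows(d,g)
round 1: derive path(f,h) via R2 from blue(f,d), knows(d,h)
round 2: derive path(c,g) via R1 from path(c,d), blue(d,g)
round 2: derive path(e,g) via R1 from path(e,d), blue(d,g)
round 2: derive span(c) via R3 from path(c,d), link(d)
round 2: derive span(d) via R3 from path(d,g), link(g)
round 2: derive span(e) via R3 from path(e,d), link(d)
round 2: derive span(f) via R3 from path(f,d), link(d)

no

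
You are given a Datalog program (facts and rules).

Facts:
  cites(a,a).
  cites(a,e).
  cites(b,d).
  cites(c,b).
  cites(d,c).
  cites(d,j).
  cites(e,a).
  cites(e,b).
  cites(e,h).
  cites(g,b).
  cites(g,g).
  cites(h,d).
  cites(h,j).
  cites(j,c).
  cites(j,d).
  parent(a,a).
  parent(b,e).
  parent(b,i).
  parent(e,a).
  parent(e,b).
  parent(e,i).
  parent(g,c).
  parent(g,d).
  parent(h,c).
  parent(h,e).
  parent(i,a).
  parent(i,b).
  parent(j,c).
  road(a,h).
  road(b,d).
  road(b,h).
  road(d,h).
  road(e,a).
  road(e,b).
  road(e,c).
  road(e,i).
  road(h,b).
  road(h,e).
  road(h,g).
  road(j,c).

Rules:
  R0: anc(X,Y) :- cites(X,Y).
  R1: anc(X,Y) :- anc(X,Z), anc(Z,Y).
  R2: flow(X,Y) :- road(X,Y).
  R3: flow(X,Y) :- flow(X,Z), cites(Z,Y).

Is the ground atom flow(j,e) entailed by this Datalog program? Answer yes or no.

no

round 1: derive flow(a,h) via R2 from road(a,h)
round 1: derive flow(b,d) via R2 from road(b,d)
round 1: derive flow(b,h) via R2 from road(b,h)
round 1: derive flow(d,h) via R2 from road(d,h)
round 1: derive flow(e,a) via R2 from road(e,a)
round 1: derive flow(e,b) via R2 from road(e,b)
round 1: derive flow(e,c) via R2 from road(e,c)
round 1: derive flow(e,i) via R2 from road(e,i)
round 1: derive flow(h,b) via R2 from road(h,b)
round 1: derive flow(h,e) via R2 from road(h,e)
round 1: derive flow(h,g) via R2 from road(h,g)
round 1: derive flow(j,c) via R2 from road(j,c)
round 2: derive flow(a,d) via R3 from flow(a,h), cites(h,d)
round 2: derive flow(a,j) via R3 from flow(a,h), cites(h,j)
round 2: derive flow(b,c) via R3 from flow(b,d), cites(d,c)
round 2: derive flow(b,j) via R3 from flow(b,d), cites(d,j)
round 2: derive flow(d,d) via R3 from flow(d,h), cites(h,d)
round 2: derive flow(d,j) via R3 from flow(d,h), cites(h,j)
round 2: derive flow(e,d) via R3 from flow(e,b), cites(b,d)
round 2: derive flow(e,e) via R3 from flow(e,a), cites(a,e)
round 2: derive flow(h,a) via R3 from flow(h,e), cites(e,a)
round 2: derive flow(h,d) via R3 from flow(h,b), cites(b,d)
round 2: derive flow(h,h) via R3 from flow(h,e), cites(e,h)
round 2: derive flow(j,b) via R3 from flow(j,c), cites(c,b)
round 3: derive flow(a,c) via R3 from flow(a,d), cites(d,c)
round 3: derive flow(b,b) via R3 from flow(b,c), cites(c,b)
round 3: derive flow(d,c) via R3 from flow(d,d), cites(d,c)
round 3: derive flow(e,h) via R3 from flow(e,e), cites(e,h)
round 3: derive flow(e,j) via R3 from flow(e,d), cites(d,j)
round 3: derive flow(h,c) via R3 from flow(h,d), cites(d,c)
round 3: derive flow(h,j) via R3 from flow(h,d), cites(d,j)
round 3: derive flow(j,d) via R3 from flow(j,b), cites(b,d)
round 4: derive flow(a,b) via R3 from flow(a,c), cites(c,b)
round 4: derive flow(d,b) via R3 from flow(d,c), cites(c,b)
round 4: derive flow(j,j) via R3 from flow(j,d), cites(d,j)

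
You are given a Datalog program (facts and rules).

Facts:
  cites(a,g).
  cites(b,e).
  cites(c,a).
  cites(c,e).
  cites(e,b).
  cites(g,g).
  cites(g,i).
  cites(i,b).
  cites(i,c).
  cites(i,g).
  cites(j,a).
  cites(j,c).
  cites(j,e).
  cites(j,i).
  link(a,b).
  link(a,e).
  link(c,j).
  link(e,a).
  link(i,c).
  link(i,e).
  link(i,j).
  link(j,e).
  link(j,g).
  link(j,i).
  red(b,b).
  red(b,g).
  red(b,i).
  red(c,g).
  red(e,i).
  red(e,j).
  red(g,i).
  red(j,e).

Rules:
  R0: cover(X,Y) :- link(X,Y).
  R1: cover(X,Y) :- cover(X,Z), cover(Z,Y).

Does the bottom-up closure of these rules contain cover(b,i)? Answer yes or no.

round 1: derive cover(a,b) via R0 from link(a,b)
round 1: derive cover(a,e) via R0 from link(a,e)
round 1: derive cover(c,j) via R0 from link(c,j)
round 1: derive cover(e,a) via R0 from link(e,a)
round 1: derive cover(i,c) via R0 from link(i,c)
round 1: derive cover(i,e) via R0 from link(i,e)
round 1: derive cover(i,j) via R0 from link(i,j)
round 1: derive cover(j,e) via R0 from link(j,e)
round 1: derive cover(j,g) via R0 from link(j,g)
round 1: derive cover(j,i) via R0 from link(j,i)
round 2: derive cover(a,a) via R1 from cover(a,e), cover(e,a)
round 2: derive cover(c,e) via R1 from cover(c,j), cover(j,e)
round 2: derive cover(c,g) via R1 from cover(c,j), cover(j,g)
round 2: derive cover(c,i) via R1 from cover(c,j), cover(j,i)
round 2: derive cover(e,b) via R1 from cover(e,a), cover(a,b)
round 2: derive cover(e,e) via R1 from cover(e,a), cover(a,e)
round 2: derive cover(i,a) via R1 from cover(i,e), cover(e,a)
round 2: derive cover(i,g) via R1 from cover(i,j), cover(j,g)
round 2: derive cover(i,i) via R1 from cover(i,j), cover(j,i)
round 2: derive cover(j,a) via R1 from cover(j,e), cover(e,a)
round 2: derive cover(j,c) via R1 from cover(j,i), cover(i,c)
round 2: derive cover(j,j) via R1 from cover(j,i), cover(i,j)
round 3: derive cover(c,a) via R1 from cover(c,e), cover(e,a)
round 3: derive cover(c,b) via R1 from cover(c,e), cover(e,b)
round 3: derive cover(c,c) via R1 from cover(c,i), cover(i,c)
round 3: derive cover(i,b) via R1 from cover(i,a), cover(a,b)
round 3: derive cover(j,b) via R1 from cover(j,a), cover(a,b)

no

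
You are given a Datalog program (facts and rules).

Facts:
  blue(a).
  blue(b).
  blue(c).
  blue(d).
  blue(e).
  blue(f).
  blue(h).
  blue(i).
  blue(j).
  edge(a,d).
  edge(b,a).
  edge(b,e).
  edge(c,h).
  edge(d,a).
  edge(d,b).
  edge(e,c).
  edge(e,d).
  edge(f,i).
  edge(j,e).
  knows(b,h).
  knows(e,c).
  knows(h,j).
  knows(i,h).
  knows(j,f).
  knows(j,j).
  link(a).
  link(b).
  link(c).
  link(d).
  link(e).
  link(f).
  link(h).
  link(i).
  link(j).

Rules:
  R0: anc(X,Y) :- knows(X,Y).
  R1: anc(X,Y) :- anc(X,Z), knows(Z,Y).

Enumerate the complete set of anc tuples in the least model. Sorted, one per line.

anc(b,f)
anc(b,h)
anc(b,j)
anc(e,c)
anc(h,f)
anc(h,j)
anc(i,f)
anc(i,h)
anc(i,j)
anc(j,f)
anc(j,j)

round 1: derive anc(b,h) via R0 from knows(b,h)
round 1: derive anc(e,c) via R0 from knows(e,c)
round 1: derive anc(h,j) via R0 from knows(h,j)
round 1: derive anc(i,h) via R0 from knows(i,h)
round 1: derive anc(j,f) via R0 from knows(j,f)
round 1: derive anc(j,j) via R0 from knows(j,j)
round 2: derive anc(b,j) via R1 from anc(b,h), knows(h,j)
round 2: derive anc(h,f) via R1 from anc(h,j), knows(j,f)
round 2: derive anc(i,j) via R1 from anc(i,h), knows(h,j)
round 3: derive anc(b,f) via R1 from anc(b,j), knows(j,f)
round 3: derive anc(i,f) via R1 from anc(i,j), knows(j,f)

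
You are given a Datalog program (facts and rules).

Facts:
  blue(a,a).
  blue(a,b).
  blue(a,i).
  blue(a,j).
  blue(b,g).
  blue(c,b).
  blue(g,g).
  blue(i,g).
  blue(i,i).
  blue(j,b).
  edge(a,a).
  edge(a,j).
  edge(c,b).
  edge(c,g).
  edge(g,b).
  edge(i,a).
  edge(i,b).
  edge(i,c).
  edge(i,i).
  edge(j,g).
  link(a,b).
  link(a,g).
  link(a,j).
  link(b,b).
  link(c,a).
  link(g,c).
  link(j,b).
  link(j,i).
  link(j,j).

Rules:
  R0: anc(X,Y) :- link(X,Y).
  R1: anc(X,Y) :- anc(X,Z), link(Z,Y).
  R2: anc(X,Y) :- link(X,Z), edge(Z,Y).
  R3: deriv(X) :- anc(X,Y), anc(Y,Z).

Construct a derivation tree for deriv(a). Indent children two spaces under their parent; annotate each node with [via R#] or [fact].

round 1: derive anc(a,b) via R0 from link(a,b)
round 1: derive anc(a,g) via R0 from link(a,g)
round 1: derive anc(a,j) via R0 from link(a,j)
round 1: derive anc(b,b) via R0 from link(b,b)
round 1: derive anc(c,a) via R0 from link(c,a)
round 1: derive anc(g,c) via R0 from link(g,c)
round 1: derive anc(j,b) via R0 from link(j,b)
round 1: derive anc(j,i) via R0 from link(j,i)
round 1: derive anc(j,j) via R0 from link(j,j)
round 1: derive anc(c,j) via R2 from link(c,a), edge(a,j)
round 1: derive anc(g,b) via R2 from link(g,c), edge(c,b)
round 1: derive anc(g,g) via R2 from link(g,c), edge(c,g)
round 1: derive anc(j,a) via R2 from link(j,i), edge(i,a)
round 1: derive anc(j,c) via R2 from link(j,i), edge(i,c)
round 1: derive anc(j,g) via R2 from link(j,j), edge(j,g)
round 2: derive anc(a,c) via R1 from anc(a,g), link(g,c)
round 2: derive anc(a,i) via R1 from anc(a,j), link(j,i)
round 2: derive anc(c,b) via R1 from anc(c,a), link(a,b)
round 2: derive anc(c,g) via R1 from anc(c,a), link(a,g)
round 2: derive anc(c,i) via R1 from anc(c,j), link(j,i)
round 2: derive anc(g,a) via R1 from anc(g,c), link(c,a)
round 2: derive deriv(a) via R3 from anc(a,b), anc(b,b)
round 2: derive deriv(b) via R3 from anc(b,b), anc(b,b)
round 2: derive deriv(c) via R3 from anc(c,a), anc(a,b)
round 2: derive deriv(g) via R3 from anc(g,b), anc(b,b)
round 2: derive deriv(j) via R3 from anc(j,a), anc(a,b)
round 3: derive anc(a,a) via R1 from anc(a,c), link(c,a)
round 3: derive anc(c,c) via R1 from anc(c,g), link(g,c)
round 3: derive anc(g,j) via R1 from anc(g,a), link(a,j)
round 4: derive anc(g,i) via R1 from anc(g,j), link(j,i)

deriv(a)  [via R3]
  anc(a,b)  [via R0]
    link(a,b)  [fact]
  anc(b,b)  [via R0]
    link(b,b)  [fact]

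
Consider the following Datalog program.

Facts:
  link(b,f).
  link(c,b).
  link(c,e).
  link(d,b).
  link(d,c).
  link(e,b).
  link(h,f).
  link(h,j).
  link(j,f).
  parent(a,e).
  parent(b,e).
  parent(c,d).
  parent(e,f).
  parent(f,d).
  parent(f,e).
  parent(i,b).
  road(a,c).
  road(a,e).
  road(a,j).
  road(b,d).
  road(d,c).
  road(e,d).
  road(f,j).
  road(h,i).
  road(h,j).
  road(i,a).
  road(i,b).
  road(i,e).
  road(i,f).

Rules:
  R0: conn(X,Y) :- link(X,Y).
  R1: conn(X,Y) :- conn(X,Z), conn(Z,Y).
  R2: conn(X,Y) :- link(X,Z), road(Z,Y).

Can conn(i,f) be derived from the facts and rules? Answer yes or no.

no

round 1: derive conn(b,f) via R0 from link(b,f)
round 1: derive conn(c,b) via R0 from link(c,b)
round 1: derive conn(c,e) via R0 from link(c,e)
round 1: derive conn(d,b) via R0 from link(d,b)
round 1: derive conn(d,c) via R0 from link(d,c)
round 1: derive conn(e,b) via R0 from link(e,b)
round 1: derive conn(h,f) via R0 from link(h,f)
round 1: derive conn(h,j) via R0 from link(h,j)
round 1: derive conn(j,f) via R0 from link(j,f)
round 1: derive conn(b,j) via R2 from link(b,f), road(f,j)
round 1: derive conn(c,d) via R2 from link(c,b), road(b,d)
round 1: derive conn(d,d) via R2 from link(d,b), road(b,d)
round 1: derive conn(e,d) via R2 from link(e,b), road(b,d)
round 1: derive conn(j,j) via R2 from link(j,f), road(f,j)
round 2: derive conn(c,c) via R1 from conn(c,d), conn(d,c)
round 2: derive conn(c,f) via R1 from conn(c,b), conn(b,f)
round 2: derive conn(c,j) via R1 from conn(c,b), conn(b,j)
round 2: derive conn(d,e) via R1 from conn(d,c), conn(c,e)
round 2: derive conn(d,f) via R1 from conn(d,b), conn(b,f)
round 2: derive conn(d,j) via R1 from conn(d,b), conn(b,j)
round 2: derive conn(e,c) via R1 from conn(e,d), conn(d,c)
round 2: derive conn(e,f) via R1 from conn(e,b), conn(b,f)
round 2: derive conn(e,j) via R1 from conn(e,b), conn(b,j)
round 3: derive conn(e,e) via R1 from conn(e,c), conn(c,e)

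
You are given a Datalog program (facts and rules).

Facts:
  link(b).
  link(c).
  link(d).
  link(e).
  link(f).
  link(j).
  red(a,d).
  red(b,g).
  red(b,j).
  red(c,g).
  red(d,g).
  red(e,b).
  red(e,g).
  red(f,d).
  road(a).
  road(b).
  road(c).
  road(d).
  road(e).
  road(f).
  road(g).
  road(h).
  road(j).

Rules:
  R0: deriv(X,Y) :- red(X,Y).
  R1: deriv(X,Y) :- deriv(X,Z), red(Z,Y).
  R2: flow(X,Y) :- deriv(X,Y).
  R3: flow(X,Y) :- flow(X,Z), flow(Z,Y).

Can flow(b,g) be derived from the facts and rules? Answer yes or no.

round 1: derive deriv(a,d) via R0 from red(a,d)
round 1: derive deriv(b,g) via R0 from red(b,g)
round 1: derive deriv(b,j) via R0 from red(b,j)
round 1: derive deriv(c,g) via R0 from red(c,g)
round 1: derive deriv(d,g) via R0 from red(d,g)
round 1: derive deriv(e,b) via R0 from red(e,b)
round 1: derive deriv(e,g) via R0 from red(e,g)
round 1: derive deriv(f,d) via R0 from red(f,d)
round 2: derive deriv(a,g) via R1 from deriv(a,d), red(d,g)
round 2: derive deriv(e,j) via R1 from deriv(e,b), red(b,j)
round 2: derive deriv(f,g) via R1 from deriv(f,d), red(d,g)
round 2: derive flow(a,d) via R2 from deriv(a,d)
round 2: derive flow(b,g) via R2 from deriv(b,g)
round 2: derive flow(b,j) via R2 from deriv(b,j)
round 2: derive flow(c,g) via R2 from deriv(c,g)
round 2: derive flow(d,g) via R2 from deriv(d,g)
round 2: derive flow(e,b) via R2 from deriv(e,b)
round 2: derive flow(e,g) via R2 from deriv(e,g)
round 2: derive flow(f,d) via R2 from deriv(f,d)
round 3: derive flow(a,g) via R2 from deriv(a,g)
round 3: derive flow(e,j) via R2 from deriv(e,j)
round 3: derive flow(f,g) via R2 from deriv(f,g)

yes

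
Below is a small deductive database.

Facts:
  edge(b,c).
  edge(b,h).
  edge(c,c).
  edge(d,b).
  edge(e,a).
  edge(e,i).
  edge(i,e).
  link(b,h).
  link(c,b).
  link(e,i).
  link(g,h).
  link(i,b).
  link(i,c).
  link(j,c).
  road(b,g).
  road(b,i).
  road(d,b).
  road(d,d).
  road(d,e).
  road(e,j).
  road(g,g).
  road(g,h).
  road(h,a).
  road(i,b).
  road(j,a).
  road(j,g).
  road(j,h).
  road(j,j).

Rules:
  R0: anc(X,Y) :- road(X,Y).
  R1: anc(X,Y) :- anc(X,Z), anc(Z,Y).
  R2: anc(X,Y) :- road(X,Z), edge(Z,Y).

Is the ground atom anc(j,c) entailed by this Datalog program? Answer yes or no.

no

round 1: derive anc(b,g) via R0 from road(b,g)
round 1: derive anc(b,i) via R0 from road(b,i)
round 1: derive anc(d,b) via R0 from road(d,b)
round 1: derive anc(d,d) via R0 from road(d,d)
round 1: derive anc(d,e) via R0 from road(d,e)
round 1: derive anc(e,j) via R0 from road(e,j)
round 1: derive anc(g,g) via R0 from road(g,g)
round 1: derive anc(g,h) via R0 from road(g,h)
round 1: derive anc(h,a) via R0 from road(h,a)
round 1: derive anc(i,b) via R0 from road(i,b)
round 1: derive anc(j,a) via R0 from road(j,a)
round 1: derive anc(j,g) via R0 from road(j,g)
round 1: derive anc(j,h) via R0 from road(j,h)
round 1: derive anc(j,j) via R0 from road(j,j)
round 1: derive anc(b,e) via R2 from road(b,i), edge(i,e)
round 1: derive anc(d,a) via R2 from road(d,e), edge(e,a)
round 1: derive anc(d,c) via R2 from road(d,b), edge(b,c)
round 1: derive anc(d,h) via R2 from road(d,b), edge(b,h)
round 1: derive anc(d,i) via R2 from road(d,e), edge(e,i)
round 1: derive anc(i,c) via R2 from road(i,b), edge(b,c)
round 1: derive anc(i,h) via R2 from road(i,b), edge(b,h)
round 2: derive anc(b,b) via R1 from anc(b,i), anc(i,b)
round 2: derive anc(b,c) via R1 from anc(b,i), anc(i,c)
round 2: derive anc(b,h) via R1 from anc(b,g), anc(g,h)
round 2: derive anc(b,j) via R1 from anc(b,e), anc(e,j)
round 2: derive anc(d,g) via R1 from anc(d,b), anc(b,g)
round 2: derive anc(d,j) via R1 from anc(d,e), anc(e,j)
round 2: derive anc(e,a) via R1 from anc(e,j), anc(j,a)
round 2: derive anc(e,g) via R1 from anc(e,j), anc(j,g)
round 2: derive anc(e,h) via R1 from anc(e,j), anc(j,h)
round 2: derive anc(g,a) via R1 from anc(g,h), anc(h,a)
round 2: derive anc(i,a) via R1 from anc(i,h), anc(h,a)
round 2: derive anc(i,e) via R1 from anc(i,b), anc(b,e)
round 2: derive anc(i,g) via R1 from anc(i,b), anc(b,g)
round 2: derive anc(i,i) via R1 from anc(i,b), anc(b,i)
round 3: derive anc(b,a) via R1 from anc(b,e), anc(e,a)
round 3: derive anc(i,j) via R1 from anc(i,b), anc(b,j)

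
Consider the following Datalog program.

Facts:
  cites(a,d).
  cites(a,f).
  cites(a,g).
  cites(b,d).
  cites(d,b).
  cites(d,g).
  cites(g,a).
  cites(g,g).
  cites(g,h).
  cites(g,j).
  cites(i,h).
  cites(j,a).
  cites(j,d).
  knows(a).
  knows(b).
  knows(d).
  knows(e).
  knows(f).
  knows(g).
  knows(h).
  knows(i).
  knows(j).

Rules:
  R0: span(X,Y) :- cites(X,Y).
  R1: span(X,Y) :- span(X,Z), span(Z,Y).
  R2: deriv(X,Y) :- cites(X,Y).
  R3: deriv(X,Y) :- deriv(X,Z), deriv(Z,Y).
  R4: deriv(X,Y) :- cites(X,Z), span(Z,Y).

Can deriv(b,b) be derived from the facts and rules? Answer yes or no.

yes

round 1: derive span(a,d) via R0 from cites(a,d)
round 1: derive span(a,f) via R0 from cites(a,f)
round 1: derive span(a,g) via R0 from cites(a,g)
round 1: derive span(b,d) via R0 from cites(b,d)
round 1: derive span(d,b) via R0 from cites(d,b)
round 1: derive span(d,g) via R0 from cites(d,g)
round 1: derive span(g,a) via R0 from cites(g,a)
round 1: derive span(g,g) via R0 from cites(g,g)
round 1: derive span(g,h) via R0 from cites(g,h)
round 1: derive span(g,j) via R0 from cites(g,j)
round 1: derive span(i,h) via R0 from cites(i,h)
round 1: derive span(j,a) via R0 from cites(j,a)
round 1: derive span(j,d) via R0 from cites(j,d)
round 1: derive deriv(a,d) via R2 from cites(a,d)
round 1: derive deriv(a,f) via R2 from cites(a,f)
round 1: derive deriv(a,g) via R2 from cites(a,g)
round 1: derive deriv(b,d) via R2 from cites(b,d)
round 1: derive deriv(d,b) via R2 from cites(d,b)
round 1: derive deriv(d,g) via R2 from cites(d,g)
round 1: derive deriv(g,a) via R2 from cites(g,a)
round 1: derive deriv(g,g) via R2 from cites(g,g)
round 1: derive deriv(g,h) via R2 from cites(g,h)
round 1: derive deriv(g,j) via R2 from cites(g,j)
round 1: derive deriv(i,h) via R2 from cites(i,h)
round 1: derive deriv(j,a) via R2 from cites(j,a)
round 1: derive deriv(j,d) via R2 from cites(j,d)
round 2: derive span(a,a) via R1 from span(a,g), span(g,a)
round 2: derive span(a,b) via R1 from span(a,d), span(d,b)
round 2: derive span(a,h) via R1 from span(a,g), span(g,h)
round 2: derive span(a,j) via R1 from span(a,g), span(g,j)
round 2: derive span(b,b) via R1 from span(b,d), span(d,b)
round 2: derive span(b,g) via R1 from span(b,d), span(d,g)
round 2: derive span(d,a) via R1 from span(d,g), span(g,a)
round 2: derive span(d,d) via R1 from span(d,b), span(b,d)
round 2: derive span(d,h) via R1 from span(d,g), span(g,h)
round 2: derive span(d,j) via R1 from span(d,g), span(g,j)
round 2: derive span(g,d) via R1 from span(g,a), span(a,d)
round 2: derive span(g,f) via R1 from span(g,a), span(a,f)
round 2: derive span(j,b) via R1 from span(j,d), span(d,b)
round 2: derive span(j,f) via R1 from span(j,a), span(a,f)
round 2: derive span(j,g) via R1 from span(j,a), span(a,g)
round 2: derive deriv(a,a) via R3 from deriv(a,g), deriv(g,a)
round 2: derive deriv(a,b) via R3 from deriv(a,d), deriv(d,b)
round 2: derive deriv(a,h) via R3 from deriv(a,g), deriv(g,h)
round 2: derive deriv(a,j) via R3 from deriv(a,g), deriv(g,j)
round 2: derive deriv(b,b) via R3 from deriv(b,d), deriv(d,b)
round 2: derive deriv(b,g) via R3 from deriv(b,d), deriv(d,g)
round 2: derive deriv(d,a) via R3 from deriv(d,g), deriv(g,a)
round 2: derive deriv(d,d) via R3 from deriv(d,b), deriv(b,d)
round 2: derive deriv(d,h) via R3 from deriv(d,g), deriv(g,h)
round 2: derive deriv(d,j) via R3 from deriv(d,g), deriv(g,j)
round 2: derive deriv(g,d) via R3 from deriv(g,a), deriv(a,d)
round 2: derive deriv(g,f) via R3 from deriv(g,a), deriv(a,f)
round 2: derive deriv(j,b) via R3 from deriv(j,d), deriv(d,b)
round 2: derive deriv(j,f) via R3 from deriv(j,a), deriv(a,f)
round 2: derive deriv(j,g) via R3 from deriv(j,a), deriv(a,g)
round 3: derive span(b,a) via R1 from span(b,d), span(d,a)
round 3: derive span(b,f) via R1 from span(b,g), span(g,f)
round 3: derive span(b,h) via R1 from span(b,d), span(d,h)
round 3: derive span(b,j) via R1 from span(b,d), span(d,j)
round 3: derive span(d,f) via R1 from span(d,a), span(a,f)
round 3: derive span(g,b) via R1 from span(g,a), span(a,b)
round 3: derive span(j,h) via R1 from span(j,a), span(a,h)
round 3: derive span(j,j) via R1 from span(j,a), span(a,j)
round 3: derive deriv(b,a) via R3 from deriv(b,d), deriv(d,a)
round 3: derive deriv(b,f) via R3 from deriv(b,g), deriv(g,f)
round 3: derive deriv(b,h) via R3 from deriv(b,d), deriv(d,h)
round 3: derive deriv(b,j) via R3 from deriv(b,d), deriv(d,j)
round 3: derive deriv(d,f) via R3 from deriv(d,a), deriv(a,f)
round 3: derive deriv(g,b) via R3 from deriv(g,a), deriv(a,b)
round 3: derive deriv(j,h) via R3 from deriv(j,a), deriv(a,h)
round 3: derive deriv(j,j) via R3 from deriv(j,a), deriv(a,j)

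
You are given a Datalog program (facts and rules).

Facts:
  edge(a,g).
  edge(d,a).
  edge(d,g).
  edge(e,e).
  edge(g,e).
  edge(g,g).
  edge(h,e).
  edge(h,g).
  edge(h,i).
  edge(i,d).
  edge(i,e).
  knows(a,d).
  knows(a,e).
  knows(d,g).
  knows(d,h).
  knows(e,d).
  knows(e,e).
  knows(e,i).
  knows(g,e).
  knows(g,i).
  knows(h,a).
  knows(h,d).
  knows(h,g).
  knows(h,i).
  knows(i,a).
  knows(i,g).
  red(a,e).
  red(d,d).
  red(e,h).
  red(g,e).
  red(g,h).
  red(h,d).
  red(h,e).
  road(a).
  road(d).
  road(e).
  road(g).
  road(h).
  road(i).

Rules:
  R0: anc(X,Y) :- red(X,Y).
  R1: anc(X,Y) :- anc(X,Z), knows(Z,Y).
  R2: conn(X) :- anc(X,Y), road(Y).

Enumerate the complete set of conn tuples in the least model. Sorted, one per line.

conn(a)
conn(d)
conn(e)
conn(g)
conn(h)

round 1: derive anc(a,e) via R0 from red(a,e)
round 1: derive anc(d,d) via R0 from red(d,d)
round 1: derive anc(e,h) via R0 from red(e,h)
round 1: derive anc(g,e) via R0 from red(g,e)
round 1: derive anc(g,h) via R0 from red(g,h)
round 1: derive anc(h,d) via R0 from red(h,d)
round 1: derive anc(h,e) via R0 from red(h,e)
round 2: derive anc(a,d) via R1 from anc(a,e), knows(e,d)
round 2: derive anc(a,i) via R1 from anc(a,e), knows(e,i)
round 2: derive anc(d,g) via R1 from anc(d,d), knows(d,g)
round 2: derive anc(d,h) via R1 from anc(d,d), knows(d,h)
round 2: derive anc(e,a) via R1 from anc(e,h), knows(h,a)
round 2: derive anc(e,d) via R1 from anc(e,h), knows(h,d)
round 2: derive anc(e,g) via R1 from anc(e,h), knows(h,g)
round 2: derive anc(e,i) via R1 from anc(e,h), knows(h,i)
round 2: derive anc(g,a) via R1 from anc(g,h), knows(h,a)
round 2: derive anc(g,d) via R1 from anc(g,e), knows(e,d)
round 2: derive anc(g,g) via R1 from anc(g,h), knows(h,g)
round 2: derive anc(g,i) via R1 from anc(g,e), knows(e,i)
round 2: derive anc(h,g) via R1 from anc(h,d), knows(d,g)
round 2: derive anc(h,h) via R1 from anc(h,d), knows(d,h)
round 2: derive anc(h,i) via R1 from anc(h,e), knows(e,i)
round 2: derive conn(a) via R2 from anc(a,e), road(e)
round 2: derive conn(d) via R2 from anc(d,d), road(d)
round 2: derive conn(e) via R2 from anc(e,h), road(h)
round 2: derive conn(g) via R2 from anc(g,e), road(e)
round 2: derive conn(h) via R2 from anc(h,d), road(d)
round 3: derive anc(a,a) via R1 from anc(a,i), knows(i,a)
round 3: derive anc(a,g) via R1 from anc(a,d), knows(d,g)
round 3: derive anc(a,h) via R1 from anc(a,d), knows(d,h)
round 3: derive anc(d,a) via R1 from anc(d,h), knows(h,a)
round 3: derive anc(d,e) via R1 from anc(d,g), knows(g,e)
round 3: derive anc(d,i) via R1 from anc(d,g), knows(g,i)
round 3: derive anc(e,e) via R1 from anc(e,a), knows(a,e)
round 3: derive anc(h,a) via R1 from anc(h,h), knows(h,a)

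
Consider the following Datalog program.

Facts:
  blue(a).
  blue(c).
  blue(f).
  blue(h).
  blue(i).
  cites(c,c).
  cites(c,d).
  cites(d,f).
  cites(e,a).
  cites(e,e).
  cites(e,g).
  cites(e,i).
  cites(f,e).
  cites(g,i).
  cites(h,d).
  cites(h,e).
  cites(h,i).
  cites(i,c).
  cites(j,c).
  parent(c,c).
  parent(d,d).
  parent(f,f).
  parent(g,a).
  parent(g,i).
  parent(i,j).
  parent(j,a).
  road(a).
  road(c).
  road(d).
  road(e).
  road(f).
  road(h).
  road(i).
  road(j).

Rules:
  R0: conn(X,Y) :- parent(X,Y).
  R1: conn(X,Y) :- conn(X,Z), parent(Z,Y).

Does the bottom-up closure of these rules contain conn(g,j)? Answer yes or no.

round 1: derive conn(c,c) via R0 from parent(c,c)
round 1: derive conn(d,d) via R0 from parent(d,d)
round 1: derive conn(f,f) via R0 from parent(f,f)
round 1: derive conn(g,a) via R0 from parent(g,a)
round 1: derive conn(g,i) via R0 from parent(g,i)
round 1: derive conn(i,j) via R0 from parent(i,j)
round 1: derive conn(j,a) via R0 from parent(j,a)
round 2: derive conn(g,j) via R1 from conn(g,i), parent(i,j)
round 2: derive conn(i,a) via R1 from conn(i,j), parent(j,a)

yes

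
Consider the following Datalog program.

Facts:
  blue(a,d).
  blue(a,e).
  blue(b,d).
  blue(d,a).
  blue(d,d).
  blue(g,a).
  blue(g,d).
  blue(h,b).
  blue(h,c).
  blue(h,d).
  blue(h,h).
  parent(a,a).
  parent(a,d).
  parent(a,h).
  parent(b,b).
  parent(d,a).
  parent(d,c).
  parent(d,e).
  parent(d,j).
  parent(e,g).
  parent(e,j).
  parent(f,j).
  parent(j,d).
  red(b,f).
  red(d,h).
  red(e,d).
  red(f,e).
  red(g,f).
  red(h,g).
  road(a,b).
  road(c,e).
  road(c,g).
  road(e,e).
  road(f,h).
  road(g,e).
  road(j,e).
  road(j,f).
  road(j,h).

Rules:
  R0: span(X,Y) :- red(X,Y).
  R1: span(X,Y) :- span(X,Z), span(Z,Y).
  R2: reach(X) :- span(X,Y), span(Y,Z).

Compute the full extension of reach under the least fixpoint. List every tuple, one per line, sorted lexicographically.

round 1: derive span(b,f) via R0 from red(b,f)
round 1: derive span(d,h) via R0 from red(d,h)
round 1: derive span(e,d) via R0 from red(e,d)
round 1: derive span(f,e) via R0 from red(f,e)
round 1: derive span(g,f) via R0 from red(g,f)
round 1: derive span(h,g) via R0 from red(h,g)
round 2: derive span(b,e) via R1 from span(b,f), span(f,e)
round 2: derive span(d,g) via R1 from span(d,h), span(h,g)
round 2: derive span(e,h) via R1 from span(e,d), span(d,h)
round 2: derive span(f,d) via R1 from span(f,e), span(e,d)
round 2: derive span(g,e) via R1 from span(g,f), span(f,e)
round 2: derive span(h,f) via R1 from span(h,g), span(g,f)
round 2: derive reach(b) via R2 from span(b,f), span(f,e)
round 2: derive reach(d) via R2 from span(d,h), span(h,g)
round 2: derive reach(e) via R2 from span(e,d), span(d,h)
round 2: derive reach(f) via R2 from span(f,e), span(e,d)
round 2: derive reach(g) via R2 from span(g,f), span(f,e)
round 2: derive reach(h) via R2 from span(h,g), span(g,f)
round 3: derive span(b,d) via R1 from span(b,e), span(e,d)
round 3: derive span(b,h) via R1 from span(b,e), span(e,h)
round 3: derive span(d,e) via R1 from span(d,g), span(g,e)
round 3: derive span(d,f) via R1 from span(d,g), span(g,f)
round 3: derive span(e,f) via R1 from span(e,h), span(h,f)
round 3: derive span(e,g) via R1 from span(e,d), span(d,g)
round 3: derive span(f,g) via R1 from span(f,d), span(d,g)
round 3: derive span(f,h) via R1 from span(f,d), span(d,h)
round 3: derive span(g,d) via R1 from span(g,e), span(e,d)
round 3: derive span(g,h) via R1 from span(g,e), span(e,h)
round 3: derive span(h,d) via R1 from span(h,f), span(f,d)
round 3: derive span(h,e) via R1 from span(h,f), span(f,e)
round 4: derive span(b,g) via R1 from span(b,d), span(d,g)
round 4: derive span(d,d) via R1 from span(d,e), span(e,d)
round 4: derive span(e,e) via R1 from span(e,d), span(d,e)
round 4: derive span(f,f) via R1 from span(f,d), span(d,f)
round 4: derive span(g,g) via R1 from span(g,d), span(d,g)
round 4: derive span(h,h) via R1 from span(h,d), span(d,h)

reach(b)
reach(d)
reach(e)
reach(f)
reach(g)
reach(h)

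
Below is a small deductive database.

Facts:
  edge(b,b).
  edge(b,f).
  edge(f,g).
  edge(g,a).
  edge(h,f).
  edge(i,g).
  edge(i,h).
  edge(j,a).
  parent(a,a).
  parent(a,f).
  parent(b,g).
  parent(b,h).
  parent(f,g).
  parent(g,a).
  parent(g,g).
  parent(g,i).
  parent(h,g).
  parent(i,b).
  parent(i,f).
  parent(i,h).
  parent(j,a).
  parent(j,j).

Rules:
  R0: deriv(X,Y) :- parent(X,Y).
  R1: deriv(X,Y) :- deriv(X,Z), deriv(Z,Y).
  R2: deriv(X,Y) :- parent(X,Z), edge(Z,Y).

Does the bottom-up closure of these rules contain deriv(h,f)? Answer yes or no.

yes

round 1: derive deriv(a,a) via R0 from parent(a,a)
round 1: derive deriv(a,f) via R0 from parent(a,f)
round 1: derive deriv(b,g) via R0 from parent(b,g)
round 1: derive deriv(b,h) via R0 from parent(b,h)
round 1: derive deriv(f,g) via R0 from parent(f,g)
round 1: derive deriv(g,a) via R0 from parent(g,a)
round 1: derive deriv(g,g) via R0 from parent(g,g)
round 1: derive deriv(g,i) via R0 from parent(g,i)
round 1: derive deriv(h,g) via R0 from parent(h,g)
round 1: derive deriv(i,b) via R0 from parent(i,b)
round 1: derive deriv(i,f) via R0 from parent(i,f)
round 1: derive deriv(i,h) via R0 from parent(i,h)
round 1: derive deriv(j,a) via R0 from parent(j,a)
round 1: derive deriv(j,j) via R0 from parent(j,j)
round 1: derive deriv(a,g) via R2 from parent(a,f), edge(f,g)
round 1: derive deriv(b,a) via R2 from parent(b,g), edge(g,a)
round 1: derive deriv(b,f) via R2 from parent(b,h), edge(h,f)
round 1: derive deriv(f,a) via R2 from parent(f,g), edge(g,a)
round 1: derive deriv(g,h) via R2 from parent(g,i), edge(i,h)
round 1: derive deriv(h,a) via R2 from parent(h,g), edge(g,a)
round 1: derive deriv(i,g) via R2 from parent(i,f), edge(f,g)
round 2: derive deriv(a,h) via R1 from deriv(a,g), deriv(g,h)
round 2: derive deriv(a,i) via R1 from deriv(a,g), deriv(g,i)
round 2: derive deriv(b,i) via R1 from deriv(b,g), deriv(g,i)
round 2: derive deriv(f,f) via R1 from deriv(f,a), deriv(a,f)
round 2: derive deriv(f,h) via R1 from deriv(f,g), deriv(g,h)
round 2: derive deriv(f,i) via R1 from deriv(f,g), deriv(g,i)
round 2: derive deriv(g,b) via R1 from deriv(g,i), deriv(i,b)
round 2: derive deriv(g,f) via R1 from deriv(g,a), deriv(a,f)
round 2: derive deriv(h,f) via R1 from deriv(h,a), deriv(a,f)
round 2: derive deriv(h,h) via R1 from deriv(h,g), deriv(g,h)
round 2: derive deriv(h,i) via R1 from deriv(h,g), deriv(g,i)
round 2: derive deriv(i,a) via R1 from deriv(i,b), deriv(b,a)
round 2: derive deriv(i,i) via R1 from deriv(i,g), deriv(g,i)
round 2: derive deriv(j,f) via R1 from deriv(j,a), deriv(a,f)
round 2: derive deriv(j,g) via R1 from deriv(j,a), deriv(a,g)
round 3: derive deriv(a,b) via R1 from deriv(a,g), deriv(g,b)
round 3: derive deriv(b,b) via R1 from deriv(b,g), deriv(g,b)
round 3: derive deriv(f,b) via R1 from deriv(f,g), deriv(g,b)
round 3: derive deriv(h,b) via R1 from deriv(h,g), deriv(g,b)
round 3: derive deriv(j,b) via R1 from deriv(j,g), deriv(g,b)
round 3: derive deriv(j,h) via R1 from deriv(j,a), deriv(a,h)
round 3: derive deriv(j,i) via R1 from deriv(j,a), deriv(a,i)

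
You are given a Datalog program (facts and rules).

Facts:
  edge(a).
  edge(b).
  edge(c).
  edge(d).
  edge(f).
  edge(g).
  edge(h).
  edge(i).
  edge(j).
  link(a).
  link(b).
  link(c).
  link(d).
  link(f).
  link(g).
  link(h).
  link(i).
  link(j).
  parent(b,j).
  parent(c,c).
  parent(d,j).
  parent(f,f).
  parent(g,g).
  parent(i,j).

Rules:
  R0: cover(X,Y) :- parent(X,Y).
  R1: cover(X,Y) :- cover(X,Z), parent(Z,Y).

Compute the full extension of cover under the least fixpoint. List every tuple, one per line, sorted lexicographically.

cover(b,j)
cover(c,c)
cover(d,j)
cover(f,f)
cover(g,g)
cover(i,j)

round 1: derive cover(b,j) via R0 from parent(b,j)
round 1: derive cover(c,c) via R0 from parent(c,c)
round 1: derive cover(d,j) via R0 from parent(d,j)
round 1: derive cover(f,f) via R0 from parent(f,f)
round 1: derive cover(g,g) via R0 from parent(g,g)
round 1: derive cover(i,j) via R0 from parent(i,j)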